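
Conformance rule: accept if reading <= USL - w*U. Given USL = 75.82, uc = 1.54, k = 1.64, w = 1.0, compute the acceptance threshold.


U = k * uc = 1.64 * 1.54 = 2.5256
guard band g = w * U = 1.0 * 2.5256 = 2.5256
AL = USL - g = 75.82 - 2.5256
AL = 73.2944

73.2944


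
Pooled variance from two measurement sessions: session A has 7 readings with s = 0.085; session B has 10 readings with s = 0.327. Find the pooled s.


s_p = sqrt(((n1-1)*s1^2 + (n2-1)*s2^2) / (n1+n2-2))
numerator = (7-1)*0.085^2 + (10-1)*0.327^2 = 0.04335 + 0.962361 = 1.005711
denominator = 7 + 10 - 2 = 15
s_p^2 = 1.005711 / 15 = 0.0670474
s_p = sqrt(0.0670474) = 0.2589

0.2589


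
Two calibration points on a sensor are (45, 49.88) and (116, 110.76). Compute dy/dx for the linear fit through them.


slope = (y2 - y1) / (x2 - x1)
= (110.76 - 49.88) / (116 - 45)
= 60.8800 / 71
= 0.8575

0.8575


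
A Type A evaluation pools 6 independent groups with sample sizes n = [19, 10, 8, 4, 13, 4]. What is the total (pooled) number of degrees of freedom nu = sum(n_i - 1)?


nu = sum_i (n_i - 1)
nu = ((19 - 1) + (10 - 1) + (8 - 1) + (4 - 1) + (13 - 1) + (4 - 1))
nu = 18 + 9 + 7 + 3 + 12 + 3
nu = 52

52


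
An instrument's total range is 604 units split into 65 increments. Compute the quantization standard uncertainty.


resolution = range / divisions
resolution = 604 / 65 = 9.2923077
u_res = resolution / (2*sqrt(3))
u_res = 9.2923077 / 3.4641016
u_res = 2.6825

2.6825


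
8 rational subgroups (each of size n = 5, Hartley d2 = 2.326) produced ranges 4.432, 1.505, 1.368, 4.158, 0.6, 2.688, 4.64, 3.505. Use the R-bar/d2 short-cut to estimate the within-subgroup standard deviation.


R_bar = (4.432 + 1.505 + 1.368 + 4.158 + 0.6 + 2.688 + 4.64 + 3.505) / 8
R_bar = 22.896 / 8 = 2.862
sigma_hat = R_bar / d2 = 2.862 / 2.326 = 1.2304

1.2304


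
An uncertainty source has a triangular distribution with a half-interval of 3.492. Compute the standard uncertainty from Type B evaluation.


u_B = half_width / sqrt(6)
u_B = 3.492 / 2.4494897
u_B = 1.4256

1.4256


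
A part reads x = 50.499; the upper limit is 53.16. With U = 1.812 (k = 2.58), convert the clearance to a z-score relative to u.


u = U / k = 1.812 / 2.58 = 0.70232558
margin = |USL - x| = |53.16 - 50.499| = 2.661
z = margin / u = 2.661 / 0.70232558
z = 3.7888

3.7888


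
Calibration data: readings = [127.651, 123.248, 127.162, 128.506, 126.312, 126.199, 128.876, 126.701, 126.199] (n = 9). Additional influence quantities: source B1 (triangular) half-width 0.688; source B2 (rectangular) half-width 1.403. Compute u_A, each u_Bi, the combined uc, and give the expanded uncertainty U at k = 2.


mean = (127.651 + 123.248 + 127.162 + 128.506 + 126.312 + 126.199 + 128.876 + 126.701 + 126.199) / 9 = 126.7615556
s = sqrt(sum((x - mean)^2)/(n-1)) = 1.6450382
u_A = s / sqrt(n) = 1.6450382 / sqrt(9) = 0.54834607
u_B1 = 0.688 / sqrt(6) = 0.28087482
u_B2 = 1.403 / sqrt(3) = 0.81002243
uc = sqrt(0.54834607^2 + 0.28087482^2 + 0.81002243^2) = 1.0176986
U = k * uc = 2 * 1.0176986
U = 2.0354

2.0354


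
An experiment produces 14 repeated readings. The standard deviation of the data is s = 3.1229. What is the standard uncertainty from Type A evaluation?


u_A = s / sqrt(n)
u_A = 3.1229 / sqrt(14)
u_A = 3.1229 / 3.7416574
u_A = 0.8346

0.8346


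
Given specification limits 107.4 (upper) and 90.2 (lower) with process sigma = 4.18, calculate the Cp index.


Cp = (USL - LSL) / (6 * sigma)
= (107.4 - 90.2) / (6 * 4.18)
= 17.2000 / 25.0800
= 0.6858

0.6858


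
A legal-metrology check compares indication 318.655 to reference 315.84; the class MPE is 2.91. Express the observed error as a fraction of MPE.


e = indication - reference = 318.655 - 315.84 = 2.8150
|e| = 2.8150
ratio = |e| / MPE = 2.8150 / 2.91
ratio = 0.9674

0.9674


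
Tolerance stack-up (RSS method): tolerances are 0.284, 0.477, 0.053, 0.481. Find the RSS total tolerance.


RSS = sqrt(0.284^2 + 0.477^2 + 0.053^2 + 0.481^2)
= sqrt(0.542355)
= 0.7364

0.7364


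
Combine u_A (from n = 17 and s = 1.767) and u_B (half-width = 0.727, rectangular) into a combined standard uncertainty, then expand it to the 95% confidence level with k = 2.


u_A = s / sqrt(n) = 1.767 / sqrt(17) = 0.42856045
u_B = half_width / sqrt(3) = 0.727 / sqrt(3) = 0.41973365
uc = sqrt(u_A^2 + u_B^2) = sqrt(0.42856045^2 + 0.41973365^2) = 0.59986698
U = k * uc = 2 * 0.59986698
U = 1.1997

1.1997


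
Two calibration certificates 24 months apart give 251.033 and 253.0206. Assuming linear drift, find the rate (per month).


rate = (v2 - v1) / months
= (253.0206 - 251.033) / 24
= 1.9876 / 24
= 0.0828

0.0828


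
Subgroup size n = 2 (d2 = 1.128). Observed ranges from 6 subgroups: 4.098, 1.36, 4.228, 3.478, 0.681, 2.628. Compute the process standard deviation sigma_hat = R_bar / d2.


R_bar = (4.098 + 1.36 + 4.228 + 3.478 + 0.681 + 2.628) / 6
R_bar = 16.473 / 6 = 2.7455
sigma_hat = R_bar / d2 = 2.7455 / 1.128 = 2.4340

2.4340


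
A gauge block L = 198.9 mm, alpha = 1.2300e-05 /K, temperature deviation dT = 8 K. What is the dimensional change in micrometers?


dL = L * alpha * dT
= 198.9 * 1.2300e-05 * 8
= 0.0195718 mm
dL_um = 0.0195718 * 1000 = 19.5718 um

19.5718


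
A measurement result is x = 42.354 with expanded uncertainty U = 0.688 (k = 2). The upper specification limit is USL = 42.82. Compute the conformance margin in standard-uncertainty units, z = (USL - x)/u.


u = U / k = 0.688 / 2 = 0.344
margin = |USL - x| = |42.82 - 42.354| = 0.466
z = margin / u = 0.466 / 0.344
z = 1.3547

1.3547


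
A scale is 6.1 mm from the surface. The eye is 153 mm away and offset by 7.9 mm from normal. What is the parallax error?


error = h * offset / d
= 6.1 * 7.9 / 153
= 0.3150

0.3150


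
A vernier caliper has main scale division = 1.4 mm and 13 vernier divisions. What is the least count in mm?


LC = MSD / n_div
= 1.4 / 13
= 0.1077

0.1077


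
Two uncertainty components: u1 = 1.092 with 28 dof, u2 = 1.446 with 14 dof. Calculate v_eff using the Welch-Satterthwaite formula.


uc = sqrt(u1^2 + u2^2) = sqrt(1.092^2 + 1.446^2) = 1.8120099
v_eff = uc^4 / (u1^4/v1 + u2^4/v2)
= 1.8120099^4 / (1.092^4/28 + 1.446^4/14)
= 10.780583 / 0.36306535
v_eff = 29.6932

29.6932


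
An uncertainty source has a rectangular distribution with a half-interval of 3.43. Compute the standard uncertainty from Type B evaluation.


u_B = half_width / sqrt(3)
u_B = 3.43 / 1.7320508
u_B = 1.9803

1.9803


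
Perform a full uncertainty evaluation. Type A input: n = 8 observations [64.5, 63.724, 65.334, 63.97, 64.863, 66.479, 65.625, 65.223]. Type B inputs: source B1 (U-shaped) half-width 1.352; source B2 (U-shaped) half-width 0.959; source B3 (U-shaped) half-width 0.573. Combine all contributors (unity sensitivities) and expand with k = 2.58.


mean = (64.5 + 63.724 + 65.334 + 63.97 + 64.863 + 66.479 + 65.625 + 65.223) / 8 = 64.96475
s = sqrt(sum((x - mean)^2)/(n-1)) = 0.90136844
u_A = s / sqrt(n) = 0.90136844 / sqrt(8) = 0.31868187
u_B1 = 1.352 / sqrt(2) = 0.95600837
u_B2 = 0.959 / sqrt(2) = 0.6781154
u_B3 = 0.573 / sqrt(2) = 0.40517219
uc = sqrt(0.31868187^2 + 0.95600837^2 + 0.6781154^2 + 0.40517219^2) = 1.2804355
U = k * uc = 2.58 * 1.2804355
U = 3.3035

3.3035


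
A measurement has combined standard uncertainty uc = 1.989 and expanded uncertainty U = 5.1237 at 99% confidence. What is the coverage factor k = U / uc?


k = U / uc
k = 5.1237 / 1.989
k = 2.576

2.576


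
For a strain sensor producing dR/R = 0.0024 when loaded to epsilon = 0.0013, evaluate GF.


GF = (dR/R) / epsilon
= 0.0024 / 0.0013
= 1.8462

1.8462


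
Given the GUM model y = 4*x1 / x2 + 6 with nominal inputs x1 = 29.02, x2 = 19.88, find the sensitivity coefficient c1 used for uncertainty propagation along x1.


y = 4*x1 / x2 + 6
dy/dx1 = 4/x2
Evaluate at x2 = 19.88: c1 = 4 / 19.88
c1 = 0.2012

0.2012


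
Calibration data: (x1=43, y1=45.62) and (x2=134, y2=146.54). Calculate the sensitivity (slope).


slope = (y2 - y1) / (x2 - x1)
= (146.54 - 45.62) / (134 - 43)
= 100.9200 / 91
= 1.1090

1.1090


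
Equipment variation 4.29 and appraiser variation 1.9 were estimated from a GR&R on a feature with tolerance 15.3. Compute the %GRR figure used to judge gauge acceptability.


GRR = sqrt(EV^2 + AV^2) = sqrt(4.29^2 + 1.9^2) = 4.6919186
%GRR = GRR / tol * 100 = 4.6919186 / 15.3 * 100
%GRR = 30.6661

30.6661


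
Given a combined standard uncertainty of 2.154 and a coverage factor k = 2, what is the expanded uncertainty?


U = k * uc
U = 2 * 2.154
U = 4.3080

4.3080


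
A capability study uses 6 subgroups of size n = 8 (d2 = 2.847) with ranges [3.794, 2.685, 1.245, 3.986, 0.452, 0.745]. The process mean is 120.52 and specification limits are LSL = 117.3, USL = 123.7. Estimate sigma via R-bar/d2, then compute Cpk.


R_bar = (3.794 + 2.685 + 1.245 + 3.986 + 0.452 + 0.745) / 6 = 2.1511667
sigma = R_bar / d2 = 2.1511667 / 2.847 = 0.75559069
Cp = (USL - LSL)/(6*sigma) = (123.7 - 117.3)/(6*0.75559069) = 1.4117
Cpu = (123.7 - 120.52)/(3*0.75559069) = 1.4029
Cpl = (120.52 - 117.3)/(3*0.75559069) = 1.4205
Cpk = min(Cpu, Cpl) = 1.4029

1.4029


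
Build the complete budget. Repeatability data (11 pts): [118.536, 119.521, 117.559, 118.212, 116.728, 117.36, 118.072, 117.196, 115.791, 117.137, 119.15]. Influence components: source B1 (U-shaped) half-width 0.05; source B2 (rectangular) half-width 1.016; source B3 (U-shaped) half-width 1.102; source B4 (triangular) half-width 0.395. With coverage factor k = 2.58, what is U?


mean = (118.536 + 119.521 + 117.559 + 118.212 + 116.728 + 117.36 + 118.072 + 117.196 + 115.791 + 117.137 + 119.15) / 11 = 117.7510909
s = sqrt(sum((x - mean)^2)/(n-1)) = 1.0855774
u_A = s / sqrt(n) = 1.0855774 / sqrt(11) = 0.3273139
u_B1 = 0.05 / sqrt(2) = 0.035355339
u_B2 = 1.016 / sqrt(3) = 0.58658787
u_B3 = 1.102 / sqrt(2) = 0.77923167
u_B4 = 0.395 / sqrt(6) = 0.16125807
uc = sqrt(0.3273139^2 + 0.035355339^2 + 0.58658787^2 + 0.77923167^2 + 0.16125807^2) = 1.0419577
U = k * uc = 2.58 * 1.0419577
U = 2.6883

2.6883


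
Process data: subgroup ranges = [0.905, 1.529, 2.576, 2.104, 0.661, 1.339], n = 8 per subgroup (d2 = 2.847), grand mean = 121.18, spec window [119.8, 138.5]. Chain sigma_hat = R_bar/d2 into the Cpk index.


R_bar = (0.905 + 1.529 + 2.576 + 2.104 + 0.661 + 1.339) / 6 = 1.519
sigma = R_bar / d2 = 1.519 / 2.847 = 0.53354408
Cp = (USL - LSL)/(6*sigma) = (138.5 - 119.8)/(6*0.53354408) = 5.8414
Cpu = (138.5 - 121.18)/(3*0.53354408) = 10.8207
Cpl = (121.18 - 119.8)/(3*0.53354408) = 0.8622
Cpk = min(Cpu, Cpl) = 0.8622

0.8622


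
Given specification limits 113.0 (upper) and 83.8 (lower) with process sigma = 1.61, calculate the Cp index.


Cp = (USL - LSL) / (6 * sigma)
= (113.0 - 83.8) / (6 * 1.61)
= 29.2000 / 9.6600
= 3.0228

3.0228


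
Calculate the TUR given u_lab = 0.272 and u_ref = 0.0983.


TUR = u_lab / u_ref
= 0.272 / 0.0983
= 2.7670

2.7670


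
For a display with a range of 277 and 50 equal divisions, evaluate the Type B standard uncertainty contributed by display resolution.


resolution = range / divisions
resolution = 277 / 50 = 5.54
u_res = resolution / (2*sqrt(3))
u_res = 5.54 / 3.4641016
u_res = 1.5993

1.5993


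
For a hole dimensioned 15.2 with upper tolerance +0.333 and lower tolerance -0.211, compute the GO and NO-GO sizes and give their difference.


GO = nominal - lower_tol (smallest hole = maximum material condition)
GO = 15.2 - 0.211 = 14.989
NO-GO = nominal + upper_tol (largest hole = least material condition)
NO-GO = 15.2 + 0.333 = 15.533
spread = NO-GO - GO = 15.533 - 14.989 = 0.5440

0.5440


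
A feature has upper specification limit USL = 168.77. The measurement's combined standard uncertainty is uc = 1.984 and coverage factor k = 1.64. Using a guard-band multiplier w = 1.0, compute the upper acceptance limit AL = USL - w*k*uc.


U = k * uc = 1.64 * 1.984 = 3.25376
guard band g = w * U = 1.0 * 3.25376 = 3.25376
AL = USL - g = 168.77 - 3.25376
AL = 165.5162

165.5162


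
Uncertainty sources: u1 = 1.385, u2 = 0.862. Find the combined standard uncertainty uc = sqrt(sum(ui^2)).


uc = sqrt(1.385^2 + 0.862^2)
uc = sqrt(2.661269)
uc = 1.6313

1.6313


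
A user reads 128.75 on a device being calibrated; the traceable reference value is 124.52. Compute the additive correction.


Correction = standard - reading
= 124.52 - 128.75
= -4.2300

-4.2300


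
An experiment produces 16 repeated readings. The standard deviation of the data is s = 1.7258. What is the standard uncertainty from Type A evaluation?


u_A = s / sqrt(n)
u_A = 1.7258 / sqrt(16)
u_A = 1.7258 / 4
u_A = 0.4315

0.4315


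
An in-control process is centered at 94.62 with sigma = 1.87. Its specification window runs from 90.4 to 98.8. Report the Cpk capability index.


Cpu = (USL - mean) / (3*sigma) = (98.8 - 94.62) / (3*1.87) = 0.7451
Cpl = (mean - LSL) / (3*sigma) = (94.62 - 90.4) / (3*1.87) = 0.7522
Cpk = min(Cpu, Cpl) = 0.7451

0.7451


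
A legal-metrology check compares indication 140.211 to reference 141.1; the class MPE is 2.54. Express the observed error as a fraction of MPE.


e = indication - reference = 140.211 - 141.1 = -0.8890
|e| = 0.8890
ratio = |e| / MPE = 0.8890 / 2.54
ratio = 0.3500

0.3500


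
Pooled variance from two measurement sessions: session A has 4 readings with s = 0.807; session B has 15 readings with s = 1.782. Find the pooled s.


s_p = sqrt(((n1-1)*s1^2 + (n2-1)*s2^2) / (n1+n2-2))
numerator = (4-1)*0.807^2 + (15-1)*1.782^2 = 1.953747 + 44.457336 = 46.411083
denominator = 4 + 15 - 2 = 17
s_p^2 = 46.411083 / 17 = 2.7300637
s_p = sqrt(2.7300637) = 1.6523

1.6523


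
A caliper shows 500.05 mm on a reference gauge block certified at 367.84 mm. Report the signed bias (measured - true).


Systematic error = measured - true
= 500.05 - 367.84
= 132.2100

132.2100


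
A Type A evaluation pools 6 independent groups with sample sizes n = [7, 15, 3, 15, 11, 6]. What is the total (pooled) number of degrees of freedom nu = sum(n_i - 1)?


nu = sum_i (n_i - 1)
nu = ((7 - 1) + (15 - 1) + (3 - 1) + (15 - 1) + (11 - 1) + (6 - 1))
nu = 6 + 14 + 2 + 14 + 10 + 5
nu = 51

51


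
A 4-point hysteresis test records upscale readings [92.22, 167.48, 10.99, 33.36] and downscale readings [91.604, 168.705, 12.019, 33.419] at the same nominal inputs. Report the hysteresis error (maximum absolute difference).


|92.22 - 91.604| = 0.6160
|167.48 - 168.705| = 1.2250
|10.99 - 12.019| = 1.0290
|33.36 - 33.419| = 0.0590
hysteresis = max(diffs) = 1.2250

1.2250


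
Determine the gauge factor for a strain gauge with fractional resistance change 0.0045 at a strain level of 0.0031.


GF = (dR/R) / epsilon
= 0.0045 / 0.0031
= 1.4516

1.4516


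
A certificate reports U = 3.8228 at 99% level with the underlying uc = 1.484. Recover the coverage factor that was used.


k = U / uc
k = 3.8228 / 1.484
k = 2.576

2.576


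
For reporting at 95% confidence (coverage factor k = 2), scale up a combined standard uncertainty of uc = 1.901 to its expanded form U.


U = k * uc
U = 2 * 1.901
U = 3.8020

3.8020


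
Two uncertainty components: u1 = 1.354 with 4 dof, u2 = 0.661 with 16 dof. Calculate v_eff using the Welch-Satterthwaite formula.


uc = sqrt(u1^2 + u2^2) = sqrt(1.354^2 + 0.661^2) = 1.5067306
v_eff = uc^4 / (u1^4/v1 + u2^4/v2)
= 1.5067306^4 / (1.354^4/4 + 0.661^4/16)
= 5.1539765 / 0.85219314
v_eff = 6.0479

6.0479


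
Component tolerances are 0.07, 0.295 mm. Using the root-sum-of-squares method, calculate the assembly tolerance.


RSS = sqrt(0.07^2 + 0.295^2)
= sqrt(0.091925)
= 0.3032

0.3032


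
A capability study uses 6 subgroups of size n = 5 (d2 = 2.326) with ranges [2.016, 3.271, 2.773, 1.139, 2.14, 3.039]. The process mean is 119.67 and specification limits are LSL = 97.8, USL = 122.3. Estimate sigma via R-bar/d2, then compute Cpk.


R_bar = (2.016 + 3.271 + 2.773 + 1.139 + 2.14 + 3.039) / 6 = 2.3963333
sigma = R_bar / d2 = 2.3963333 / 2.326 = 1.0302379
Cp = (USL - LSL)/(6*sigma) = (122.3 - 97.8)/(6*1.0302379) = 3.9635
Cpu = (122.3 - 119.67)/(3*1.0302379) = 0.8509
Cpl = (119.67 - 97.8)/(3*1.0302379) = 7.0760
Cpk = min(Cpu, Cpl) = 0.8509

0.8509


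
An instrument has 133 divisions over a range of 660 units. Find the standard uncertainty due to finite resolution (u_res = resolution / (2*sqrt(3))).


resolution = range / divisions
resolution = 660 / 133 = 4.962406
u_res = resolution / (2*sqrt(3))
u_res = 4.962406 / 3.4641016
u_res = 1.4325

1.4325


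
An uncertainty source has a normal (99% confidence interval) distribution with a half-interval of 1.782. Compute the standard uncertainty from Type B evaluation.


u_B = half_width / 2.576
u_B = 1.782 / 2.576
u_B = 0.6918

0.6918


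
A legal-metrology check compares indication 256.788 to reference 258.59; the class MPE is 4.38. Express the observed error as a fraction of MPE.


e = indication - reference = 256.788 - 258.59 = -1.8020
|e| = 1.8020
ratio = |e| / MPE = 1.8020 / 4.38
ratio = 0.4114

0.4114


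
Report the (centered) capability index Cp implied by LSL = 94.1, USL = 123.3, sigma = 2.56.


Cp = (USL - LSL) / (6 * sigma)
= (123.3 - 94.1) / (6 * 2.56)
= 29.2000 / 15.3600
= 1.9010

1.9010


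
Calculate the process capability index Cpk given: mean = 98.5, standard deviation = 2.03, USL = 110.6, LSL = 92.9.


Cpu = (USL - mean) / (3*sigma) = (110.6 - 98.5) / (3*2.03) = 1.9869
Cpl = (mean - LSL) / (3*sigma) = (98.5 - 92.9) / (3*2.03) = 0.9195
Cpk = min(Cpu, Cpl) = 0.9195

0.9195


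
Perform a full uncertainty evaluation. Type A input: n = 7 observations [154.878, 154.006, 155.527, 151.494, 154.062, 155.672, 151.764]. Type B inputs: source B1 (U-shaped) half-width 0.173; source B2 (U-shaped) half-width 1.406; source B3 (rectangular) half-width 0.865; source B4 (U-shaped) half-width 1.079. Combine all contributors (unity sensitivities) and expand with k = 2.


mean = (154.878 + 154.006 + 155.527 + 151.494 + 154.062 + 155.672 + 151.764) / 7 = 153.9147143
s = sqrt(sum((x - mean)^2)/(n-1)) = 1.6897186
u_A = s / sqrt(n) = 1.6897186 / sqrt(7) = 0.6386536
u_B1 = 0.173 / sqrt(2) = 0.12232947
u_B2 = 1.406 / sqrt(2) = 0.99419213
u_B3 = 0.865 / sqrt(3) = 0.49940798
u_B4 = 1.079 / sqrt(2) = 0.76296822
uc = sqrt(0.6386536^2 + 0.12232947^2 + 0.99419213^2 + 0.49940798^2 + 0.76296822^2) = 1.4975947
U = k * uc = 2 * 1.4975947
U = 2.9952

2.9952


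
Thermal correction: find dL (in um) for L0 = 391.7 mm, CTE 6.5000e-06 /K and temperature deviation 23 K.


dL = L * alpha * dT
= 391.7 * 6.5000e-06 * 23
= 0.0585591 mm
dL_um = 0.0585591 * 1000 = 58.5591 um

58.5591


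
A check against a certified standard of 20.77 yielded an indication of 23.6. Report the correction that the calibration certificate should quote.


Correction = standard - reading
= 20.77 - 23.6
= -2.8300

-2.8300


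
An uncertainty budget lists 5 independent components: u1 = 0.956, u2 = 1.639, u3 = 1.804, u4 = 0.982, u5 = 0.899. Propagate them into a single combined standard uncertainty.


uc = sqrt(0.956^2 + 1.639^2 + 1.804^2 + 0.982^2 + 0.899^2)
uc = sqrt(8.627198)
uc = 2.9372

2.9372


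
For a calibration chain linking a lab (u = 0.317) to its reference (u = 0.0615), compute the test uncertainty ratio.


TUR = u_lab / u_ref
= 0.317 / 0.0615
= 5.1545

5.1545


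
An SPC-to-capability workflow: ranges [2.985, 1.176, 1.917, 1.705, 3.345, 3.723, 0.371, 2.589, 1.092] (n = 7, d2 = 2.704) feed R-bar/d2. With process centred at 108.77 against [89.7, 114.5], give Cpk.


R_bar = (2.985 + 1.176 + 1.917 + 1.705 + 3.345 + 3.723 + 0.371 + 2.589 + 1.092) / 9 = 2.1003333
sigma = R_bar / d2 = 2.1003333 / 2.704 = 0.77675048
Cp = (USL - LSL)/(6*sigma) = (114.5 - 89.7)/(6*0.77675048) = 5.3213
Cpu = (114.5 - 108.77)/(3*0.77675048) = 2.4590
Cpl = (108.77 - 89.7)/(3*0.77675048) = 8.1837
Cpk = min(Cpu, Cpl) = 2.4590

2.4590


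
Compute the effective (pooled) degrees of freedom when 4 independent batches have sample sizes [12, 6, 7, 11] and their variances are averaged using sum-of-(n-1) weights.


nu = sum_i (n_i - 1)
nu = ((12 - 1) + (6 - 1) + (7 - 1) + (11 - 1))
nu = 11 + 5 + 6 + 10
nu = 32

32


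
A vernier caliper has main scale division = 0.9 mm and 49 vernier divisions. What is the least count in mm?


LC = MSD / n_div
= 0.9 / 49
= 0.0184

0.0184


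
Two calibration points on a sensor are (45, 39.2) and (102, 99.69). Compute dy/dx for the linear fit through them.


slope = (y2 - y1) / (x2 - x1)
= (99.69 - 39.2) / (102 - 45)
= 60.4900 / 57
= 1.0612

1.0612


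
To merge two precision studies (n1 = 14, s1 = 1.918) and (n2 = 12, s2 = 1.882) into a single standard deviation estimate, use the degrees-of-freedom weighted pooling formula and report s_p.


s_p = sqrt(((n1-1)*s1^2 + (n2-1)*s2^2) / (n1+n2-2))
numerator = (14-1)*1.918^2 + (12-1)*1.882^2 = 47.823412 + 38.961164 = 86.784576
denominator = 14 + 12 - 2 = 24
s_p^2 = 86.784576 / 24 = 3.616024
s_p = sqrt(3.616024) = 1.9016

1.9016


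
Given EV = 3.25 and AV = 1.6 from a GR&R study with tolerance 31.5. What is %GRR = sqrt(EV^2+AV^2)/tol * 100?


GRR = sqrt(EV^2 + AV^2) = sqrt(3.25^2 + 1.6^2) = 3.6224991
%GRR = GRR / tol * 100 = 3.6224991 / 31.5 * 100
%GRR = 11.5000

11.5000


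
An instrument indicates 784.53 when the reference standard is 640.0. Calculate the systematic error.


Systematic error = measured - true
= 784.53 - 640.0
= 144.5300

144.5300


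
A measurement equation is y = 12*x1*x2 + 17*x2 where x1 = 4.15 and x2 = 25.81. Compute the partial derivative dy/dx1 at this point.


y = 12*x1*x2 + 17*x2
dy/dx1 = 12*x2
Evaluate at x2 = 25.81: c1 = 12 * 25.81
c1 = 309.7200

309.7200


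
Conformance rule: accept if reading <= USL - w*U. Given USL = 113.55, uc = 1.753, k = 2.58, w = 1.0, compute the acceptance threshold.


U = k * uc = 2.58 * 1.753 = 4.52274
guard band g = w * U = 1.0 * 4.52274 = 4.52274
AL = USL - g = 113.55 - 4.52274
AL = 109.0273

109.0273


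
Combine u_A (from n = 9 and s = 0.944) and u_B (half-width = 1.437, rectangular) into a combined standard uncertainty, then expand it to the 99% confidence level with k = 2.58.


u_A = s / sqrt(n) = 0.944 / sqrt(9) = 0.31466667
u_B = half_width / sqrt(3) = 1.437 / sqrt(3) = 0.82965234
uc = sqrt(u_A^2 + u_B^2) = sqrt(0.31466667^2 + 0.82965234^2) = 0.88732075
U = k * uc = 2.58 * 0.88732075
U = 2.2893

2.2893


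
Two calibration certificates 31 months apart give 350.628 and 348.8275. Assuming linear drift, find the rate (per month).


rate = (v2 - v1) / months
= (348.8275 - 350.628) / 31
= -1.8005 / 31
= -0.0581

-0.0581


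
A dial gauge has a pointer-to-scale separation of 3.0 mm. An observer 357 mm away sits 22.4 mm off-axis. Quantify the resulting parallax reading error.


error = h * offset / d
= 3.0 * 22.4 / 357
= 0.1882

0.1882


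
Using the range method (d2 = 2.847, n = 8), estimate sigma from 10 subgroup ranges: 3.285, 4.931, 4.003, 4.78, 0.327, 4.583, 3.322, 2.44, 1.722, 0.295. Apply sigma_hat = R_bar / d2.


R_bar = (3.285 + 4.931 + 4.003 + 4.78 + 0.327 + 4.583 + 3.322 + 2.44 + 1.722 + 0.295) / 10
R_bar = 29.688 / 10 = 2.9688
sigma_hat = R_bar / d2 = 2.9688 / 2.847 = 1.0428

1.0428


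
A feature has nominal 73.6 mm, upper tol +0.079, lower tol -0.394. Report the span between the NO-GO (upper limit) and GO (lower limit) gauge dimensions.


GO = nominal - lower_tol (smallest hole = maximum material condition)
GO = 73.6 - 0.394 = 73.206
NO-GO = nominal + upper_tol (largest hole = least material condition)
NO-GO = 73.6 + 0.079 = 73.679
spread = NO-GO - GO = 73.679 - 73.206 = 0.4730

0.4730


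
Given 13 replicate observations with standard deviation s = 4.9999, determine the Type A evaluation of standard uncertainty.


u_A = s / sqrt(n)
u_A = 4.9999 / sqrt(13)
u_A = 4.9999 / 3.6055513
u_A = 1.3867

1.3867


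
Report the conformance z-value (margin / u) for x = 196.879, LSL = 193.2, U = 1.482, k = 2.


u = U / k = 1.482 / 2 = 0.741
margin = |LSL - x| = |193.2 - 196.879| = 3.679
z = margin / u = 3.679 / 0.741
z = 4.9649

4.9649


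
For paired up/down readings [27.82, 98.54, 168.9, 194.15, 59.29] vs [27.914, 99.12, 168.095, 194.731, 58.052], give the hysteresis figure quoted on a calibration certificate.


|27.82 - 27.914| = 0.0940
|98.54 - 99.12| = 0.5800
|168.9 - 168.095| = 0.8050
|194.15 - 194.731| = 0.5810
|59.29 - 58.052| = 1.2380
hysteresis = max(diffs) = 1.2380

1.2380


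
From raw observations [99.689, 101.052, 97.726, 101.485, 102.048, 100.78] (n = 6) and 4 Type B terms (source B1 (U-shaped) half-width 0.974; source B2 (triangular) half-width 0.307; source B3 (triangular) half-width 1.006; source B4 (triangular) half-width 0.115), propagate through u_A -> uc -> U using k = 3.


mean = (99.689 + 101.052 + 97.726 + 101.485 + 102.048 + 100.78) / 6 = 100.4633333
s = sqrt(sum((x - mean)^2)/(n-1)) = 1.5552725
u_A = s / sqrt(n) = 1.5552725 / sqrt(6) = 0.63493734
u_B1 = 0.974 / sqrt(2) = 0.688722
u_B2 = 0.307 / sqrt(6) = 0.12533223
u_B3 = 1.006 / sqrt(6) = 0.41069778
u_B4 = 0.115 / sqrt(6) = 0.046948553
uc = sqrt(0.63493734^2 + 0.688722^2 + 0.12533223^2 + 0.41069778^2 + 0.046948553^2) = 1.0315369
U = k * uc = 3 * 1.0315369
U = 3.0946

3.0946


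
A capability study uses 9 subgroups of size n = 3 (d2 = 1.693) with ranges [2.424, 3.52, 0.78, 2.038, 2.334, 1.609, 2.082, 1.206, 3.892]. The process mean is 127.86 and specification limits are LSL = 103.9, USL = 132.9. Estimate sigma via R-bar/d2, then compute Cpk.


R_bar = (2.424 + 3.52 + 0.78 + 2.038 + 2.334 + 1.609 + 2.082 + 1.206 + 3.892) / 9 = 2.2094444
sigma = R_bar / d2 = 2.2094444 / 1.693 = 1.3050469
Cp = (USL - LSL)/(6*sigma) = (132.9 - 103.9)/(6*1.3050469) = 3.7036
Cpu = (132.9 - 127.86)/(3*1.3050469) = 1.2873
Cpl = (127.86 - 103.9)/(3*1.3050469) = 6.1198
Cpk = min(Cpu, Cpl) = 1.2873

1.2873


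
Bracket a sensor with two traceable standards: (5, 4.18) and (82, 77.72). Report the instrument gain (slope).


slope = (y2 - y1) / (x2 - x1)
= (77.72 - 4.18) / (82 - 5)
= 73.5400 / 77
= 0.9551

0.9551


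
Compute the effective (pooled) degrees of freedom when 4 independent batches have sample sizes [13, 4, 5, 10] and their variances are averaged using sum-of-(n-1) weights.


nu = sum_i (n_i - 1)
nu = ((13 - 1) + (4 - 1) + (5 - 1) + (10 - 1))
nu = 12 + 3 + 4 + 9
nu = 28

28


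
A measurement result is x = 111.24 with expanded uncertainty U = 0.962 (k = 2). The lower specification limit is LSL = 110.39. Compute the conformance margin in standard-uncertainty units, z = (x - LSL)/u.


u = U / k = 0.962 / 2 = 0.481
margin = |LSL - x| = |110.39 - 111.24| = 0.85
z = margin / u = 0.85 / 0.481
z = 1.7672

1.7672


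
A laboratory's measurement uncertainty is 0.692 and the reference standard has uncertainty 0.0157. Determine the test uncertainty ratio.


TUR = u_lab / u_ref
= 0.692 / 0.0157
= 44.0764

44.0764


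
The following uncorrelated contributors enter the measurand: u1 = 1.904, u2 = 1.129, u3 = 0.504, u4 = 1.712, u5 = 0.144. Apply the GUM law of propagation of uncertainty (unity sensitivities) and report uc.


uc = sqrt(1.904^2 + 1.129^2 + 0.504^2 + 1.712^2 + 0.144^2)
uc = sqrt(8.105553)
uc = 2.8470

2.8470


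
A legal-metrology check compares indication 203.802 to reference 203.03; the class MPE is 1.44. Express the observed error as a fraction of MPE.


e = indication - reference = 203.802 - 203.03 = 0.7720
|e| = 0.7720
ratio = |e| / MPE = 0.7720 / 1.44
ratio = 0.5361

0.5361


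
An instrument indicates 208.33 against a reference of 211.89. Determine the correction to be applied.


Correction = standard - reading
= 211.89 - 208.33
= 3.5600

3.5600


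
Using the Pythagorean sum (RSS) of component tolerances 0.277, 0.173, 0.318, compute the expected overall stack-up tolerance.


RSS = sqrt(0.277^2 + 0.173^2 + 0.318^2)
= sqrt(0.207782)
= 0.4558

0.4558


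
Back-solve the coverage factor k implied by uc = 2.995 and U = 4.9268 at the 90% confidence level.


k = U / uc
k = 4.9268 / 2.995
k = 1.645

1.645


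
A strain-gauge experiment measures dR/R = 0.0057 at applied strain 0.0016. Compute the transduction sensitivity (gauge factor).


GF = (dR/R) / epsilon
= 0.0057 / 0.0016
= 3.5625

3.5625


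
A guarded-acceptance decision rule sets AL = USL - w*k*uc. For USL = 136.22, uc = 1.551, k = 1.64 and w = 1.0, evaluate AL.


U = k * uc = 1.64 * 1.551 = 2.54364
guard band g = w * U = 1.0 * 2.54364 = 2.54364
AL = USL - g = 136.22 - 2.54364
AL = 133.6764

133.6764


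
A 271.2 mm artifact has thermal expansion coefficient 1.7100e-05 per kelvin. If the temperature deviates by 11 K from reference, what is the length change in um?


dL = L * alpha * dT
= 271.2 * 1.7100e-05 * 11
= 0.0510127 mm
dL_um = 0.0510127 * 1000 = 51.0127 um

51.0127


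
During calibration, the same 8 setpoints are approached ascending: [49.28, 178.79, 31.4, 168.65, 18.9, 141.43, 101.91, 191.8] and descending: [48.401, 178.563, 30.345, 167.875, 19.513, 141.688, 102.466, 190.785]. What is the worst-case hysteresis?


|49.28 - 48.401| = 0.8790
|178.79 - 178.563| = 0.2270
|31.4 - 30.345| = 1.0550
|168.65 - 167.875| = 0.7750
|18.9 - 19.513| = 0.6130
|141.43 - 141.688| = 0.2580
|101.91 - 102.466| = 0.5560
|191.8 - 190.785| = 1.0150
hysteresis = max(diffs) = 1.0550

1.0550


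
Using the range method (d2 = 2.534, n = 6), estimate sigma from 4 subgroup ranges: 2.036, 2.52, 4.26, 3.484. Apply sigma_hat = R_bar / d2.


R_bar = (2.036 + 2.52 + 4.26 + 3.484) / 4
R_bar = 12.3 / 4 = 3.075
sigma_hat = R_bar / d2 = 3.075 / 2.534 = 1.2135

1.2135


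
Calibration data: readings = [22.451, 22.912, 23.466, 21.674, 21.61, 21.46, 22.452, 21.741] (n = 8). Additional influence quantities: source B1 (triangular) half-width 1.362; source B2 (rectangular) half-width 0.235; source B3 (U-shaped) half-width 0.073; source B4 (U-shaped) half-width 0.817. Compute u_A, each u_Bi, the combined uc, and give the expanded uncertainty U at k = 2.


mean = (22.451 + 22.912 + 23.466 + 21.674 + 21.61 + 21.46 + 22.452 + 21.741) / 8 = 22.22075
s = sqrt(sum((x - mean)^2)/(n-1)) = 0.7187109
u_A = s / sqrt(n) = 0.7187109 / sqrt(8) = 0.25410268
u_B1 = 1.362 / sqrt(6) = 0.55603417
u_B2 = 0.235 / sqrt(3) = 0.13567731
u_B3 = 0.073 / sqrt(2) = 0.051618795
u_B4 = 0.817 / sqrt(2) = 0.57770624
uc = sqrt(0.25410268^2 + 0.55603417^2 + 0.13567731^2 + 0.051618795^2 + 0.57770624^2) = 0.85355697
U = k * uc = 2 * 0.85355697
U = 1.7071

1.7071


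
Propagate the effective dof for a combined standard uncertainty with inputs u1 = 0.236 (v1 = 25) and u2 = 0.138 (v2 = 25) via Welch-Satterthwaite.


uc = sqrt(u1^2 + u2^2) = sqrt(0.236^2 + 0.138^2) = 0.27338617
v_eff = uc^4 / (u1^4/v1 + u2^4/v2)
= 0.27338617^4 / (0.236^4/25 + 0.138^4/25)
= 0.0055860673 / 0.00013858873
v_eff = 40.3068

40.3068


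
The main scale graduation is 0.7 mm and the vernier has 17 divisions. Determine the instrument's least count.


LC = MSD / n_div
= 0.7 / 17
= 0.0412

0.0412


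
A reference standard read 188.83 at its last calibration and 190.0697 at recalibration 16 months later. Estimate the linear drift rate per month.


rate = (v2 - v1) / months
= (190.0697 - 188.83) / 16
= 1.2397 / 16
= 0.0775

0.0775


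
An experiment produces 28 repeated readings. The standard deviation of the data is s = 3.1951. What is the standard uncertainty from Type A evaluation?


u_A = s / sqrt(n)
u_A = 3.1951 / sqrt(28)
u_A = 3.1951 / 5.2915026
u_A = 0.6038

0.6038


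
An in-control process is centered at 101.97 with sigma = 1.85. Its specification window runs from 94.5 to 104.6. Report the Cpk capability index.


Cpu = (USL - mean) / (3*sigma) = (104.6 - 101.97) / (3*1.85) = 0.4739
Cpl = (mean - LSL) / (3*sigma) = (101.97 - 94.5) / (3*1.85) = 1.3459
Cpk = min(Cpu, Cpl) = 0.4739

0.4739


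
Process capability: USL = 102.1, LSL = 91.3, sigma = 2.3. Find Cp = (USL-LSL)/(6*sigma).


Cp = (USL - LSL) / (6 * sigma)
= (102.1 - 91.3) / (6 * 2.3)
= 10.8000 / 13.8000
= 0.7826

0.7826


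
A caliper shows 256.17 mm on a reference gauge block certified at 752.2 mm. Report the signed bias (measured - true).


Systematic error = measured - true
= 256.17 - 752.2
= -496.0300

-496.0300


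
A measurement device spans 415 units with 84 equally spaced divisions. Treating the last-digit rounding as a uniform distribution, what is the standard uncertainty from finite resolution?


resolution = range / divisions
resolution = 415 / 84 = 4.9404762
u_res = resolution / (2*sqrt(3))
u_res = 4.9404762 / 3.4641016
u_res = 1.4262

1.4262


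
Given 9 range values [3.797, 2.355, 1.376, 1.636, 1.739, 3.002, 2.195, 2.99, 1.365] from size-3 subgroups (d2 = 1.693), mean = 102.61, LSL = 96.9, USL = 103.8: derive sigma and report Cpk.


R_bar = (3.797 + 2.355 + 1.376 + 1.636 + 1.739 + 3.002 + 2.195 + 2.99 + 1.365) / 9 = 2.2727778
sigma = R_bar / d2 = 2.2727778 / 1.693 = 1.3424559
Cp = (USL - LSL)/(6*sigma) = (103.8 - 96.9)/(6*1.3424559) = 0.8566
Cpu = (103.8 - 102.61)/(3*1.3424559) = 0.2955
Cpl = (102.61 - 96.9)/(3*1.3424559) = 1.4178
Cpk = min(Cpu, Cpl) = 0.2955

0.2955


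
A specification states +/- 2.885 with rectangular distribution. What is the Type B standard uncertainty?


u_B = half_width / sqrt(3)
u_B = 2.885 / 1.7320508
u_B = 1.6657

1.6657


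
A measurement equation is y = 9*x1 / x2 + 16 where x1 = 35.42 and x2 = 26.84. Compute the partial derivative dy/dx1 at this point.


y = 9*x1 / x2 + 16
dy/dx1 = 9/x2
Evaluate at x2 = 26.84: c1 = 9 / 26.84
c1 = 0.3353

0.3353


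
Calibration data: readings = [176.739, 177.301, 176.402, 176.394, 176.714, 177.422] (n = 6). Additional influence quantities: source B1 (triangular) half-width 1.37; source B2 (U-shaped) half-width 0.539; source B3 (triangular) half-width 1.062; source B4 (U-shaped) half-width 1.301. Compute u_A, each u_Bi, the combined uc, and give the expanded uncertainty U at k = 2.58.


mean = (176.739 + 177.301 + 176.402 + 176.394 + 176.714 + 177.422) / 6 = 176.8286667
s = sqrt(sum((x - mean)^2)/(n-1)) = 0.43984346
u_A = s / sqrt(n) = 0.43984346 / sqrt(6) = 0.17956534
u_B1 = 1.37 / sqrt(6) = 0.55930016
u_B2 = 0.539 / sqrt(2) = 0.38113056
u_B3 = 1.062 / sqrt(6) = 0.43355968
u_B4 = 1.301 / sqrt(2) = 0.91994592
uc = sqrt(0.17956534^2 + 0.55930016^2 + 0.38113056^2 + 0.43355968^2 + 0.91994592^2) = 1.2347451
U = k * uc = 2.58 * 1.2347451
U = 3.1856

3.1856


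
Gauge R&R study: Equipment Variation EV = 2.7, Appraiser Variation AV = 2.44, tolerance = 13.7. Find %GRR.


GRR = sqrt(EV^2 + AV^2) = sqrt(2.7^2 + 2.44^2) = 3.6391757
%GRR = GRR / tol * 100 = 3.6391757 / 13.7 * 100
%GRR = 26.5633

26.5633


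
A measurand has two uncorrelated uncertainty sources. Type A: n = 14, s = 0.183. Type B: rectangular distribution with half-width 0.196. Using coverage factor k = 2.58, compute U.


u_A = s / sqrt(n) = 0.183 / sqrt(14) = 0.048908807
u_B = half_width / sqrt(3) = 0.196 / sqrt(3) = 0.11316065
uc = sqrt(u_A^2 + u_B^2) = sqrt(0.048908807^2 + 0.11316065^2) = 0.12327775
U = k * uc = 2.58 * 0.12327775
U = 0.3181

0.3181


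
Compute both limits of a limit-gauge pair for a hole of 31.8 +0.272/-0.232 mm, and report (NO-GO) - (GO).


GO = nominal - lower_tol (smallest hole = maximum material condition)
GO = 31.8 - 0.232 = 31.568
NO-GO = nominal + upper_tol (largest hole = least material condition)
NO-GO = 31.8 + 0.272 = 32.072
spread = NO-GO - GO = 32.072 - 31.568 = 0.5040

0.5040


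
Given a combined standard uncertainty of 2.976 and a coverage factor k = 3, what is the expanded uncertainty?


U = k * uc
U = 3 * 2.976
U = 8.9280

8.9280


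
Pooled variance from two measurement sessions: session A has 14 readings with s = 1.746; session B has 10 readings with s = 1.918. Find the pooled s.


s_p = sqrt(((n1-1)*s1^2 + (n2-1)*s2^2) / (n1+n2-2))
numerator = (14-1)*1.746^2 + (10-1)*1.918^2 = 39.630708 + 33.108516 = 72.739224
denominator = 14 + 10 - 2 = 22
s_p^2 = 72.739224 / 22 = 3.3063284
s_p = sqrt(3.3063284) = 1.8183

1.8183


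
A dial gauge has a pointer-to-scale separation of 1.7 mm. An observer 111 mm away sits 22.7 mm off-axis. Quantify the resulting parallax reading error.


error = h * offset / d
= 1.7 * 22.7 / 111
= 0.3477

0.3477


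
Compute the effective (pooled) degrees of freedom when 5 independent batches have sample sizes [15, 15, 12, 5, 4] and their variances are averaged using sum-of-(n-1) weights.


nu = sum_i (n_i - 1)
nu = ((15 - 1) + (15 - 1) + (12 - 1) + (5 - 1) + (4 - 1))
nu = 14 + 14 + 11 + 4 + 3
nu = 46

46


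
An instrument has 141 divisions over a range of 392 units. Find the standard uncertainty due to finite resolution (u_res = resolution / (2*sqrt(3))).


resolution = range / divisions
resolution = 392 / 141 = 2.7801418
u_res = resolution / (2*sqrt(3))
u_res = 2.7801418 / 3.4641016
u_res = 0.8026

0.8026


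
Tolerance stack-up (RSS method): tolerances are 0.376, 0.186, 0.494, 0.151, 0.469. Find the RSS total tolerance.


RSS = sqrt(0.376^2 + 0.186^2 + 0.494^2 + 0.151^2 + 0.469^2)
= sqrt(0.66277)
= 0.8141

0.8141


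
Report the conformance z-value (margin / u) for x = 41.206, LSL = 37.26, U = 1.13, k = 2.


u = U / k = 1.13 / 2 = 0.565
margin = |LSL - x| = |37.26 - 41.206| = 3.946
z = margin / u = 3.946 / 0.565
z = 6.9841

6.9841


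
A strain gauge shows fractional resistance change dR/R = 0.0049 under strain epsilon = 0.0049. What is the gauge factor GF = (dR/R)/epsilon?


GF = (dR/R) / epsilon
= 0.0049 / 0.0049
= 1.0000

1.0000


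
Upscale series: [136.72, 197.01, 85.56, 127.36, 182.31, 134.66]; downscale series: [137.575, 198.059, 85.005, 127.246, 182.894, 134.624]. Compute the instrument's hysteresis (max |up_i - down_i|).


|136.72 - 137.575| = 0.8550
|197.01 - 198.059| = 1.0490
|85.56 - 85.005| = 0.5550
|127.36 - 127.246| = 0.1140
|182.31 - 182.894| = 0.5840
|134.66 - 134.624| = 0.0360
hysteresis = max(diffs) = 1.0490

1.0490


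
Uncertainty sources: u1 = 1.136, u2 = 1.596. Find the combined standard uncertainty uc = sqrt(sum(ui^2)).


uc = sqrt(1.136^2 + 1.596^2)
uc = sqrt(3.837712)
uc = 1.9590

1.9590


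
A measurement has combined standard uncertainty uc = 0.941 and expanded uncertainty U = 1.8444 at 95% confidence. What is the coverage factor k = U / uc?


k = U / uc
k = 1.8444 / 0.941
k = 1.96

1.96


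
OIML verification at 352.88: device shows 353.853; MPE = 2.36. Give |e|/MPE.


e = indication - reference = 353.853 - 352.88 = 0.9730
|e| = 0.9730
ratio = |e| / MPE = 0.9730 / 2.36
ratio = 0.4123

0.4123


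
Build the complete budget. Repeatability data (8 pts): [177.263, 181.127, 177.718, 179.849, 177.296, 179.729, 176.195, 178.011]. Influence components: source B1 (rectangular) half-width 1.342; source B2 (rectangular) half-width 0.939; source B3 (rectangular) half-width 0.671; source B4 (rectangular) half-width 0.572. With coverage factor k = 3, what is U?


mean = (177.263 + 181.127 + 177.718 + 179.849 + 177.296 + 179.729 + 176.195 + 178.011) / 8 = 178.3985
s = sqrt(sum((x - mean)^2)/(n-1)) = 1.660138
u_A = s / sqrt(n) = 1.660138 / sqrt(8) = 0.58694742
u_B1 = 1.342 / sqrt(3) = 0.77480406
u_B2 = 0.939 / sqrt(3) = 0.5421319
u_B3 = 0.671 / sqrt(3) = 0.38740203
u_B4 = 0.572 / sqrt(3) = 0.33024435
uc = sqrt(0.58694742^2 + 0.77480406^2 + 0.5421319^2 + 0.38740203^2 + 0.33024435^2) = 1.223878
U = k * uc = 3 * 1.223878
U = 3.6716

3.6716


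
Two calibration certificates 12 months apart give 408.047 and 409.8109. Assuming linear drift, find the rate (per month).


rate = (v2 - v1) / months
= (409.8109 - 408.047) / 12
= 1.7639 / 12
= 0.1470

0.1470


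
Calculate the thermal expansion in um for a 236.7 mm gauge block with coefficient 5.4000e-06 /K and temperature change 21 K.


dL = L * alpha * dT
= 236.7 * 5.4000e-06 * 21
= 0.0268418 mm
dL_um = 0.0268418 * 1000 = 26.8418 um

26.8418


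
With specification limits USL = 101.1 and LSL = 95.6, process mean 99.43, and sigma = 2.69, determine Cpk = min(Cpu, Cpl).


Cpu = (USL - mean) / (3*sigma) = (101.1 - 99.43) / (3*2.69) = 0.2069
Cpl = (mean - LSL) / (3*sigma) = (99.43 - 95.6) / (3*2.69) = 0.4746
Cpk = min(Cpu, Cpl) = 0.2069

0.2069
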